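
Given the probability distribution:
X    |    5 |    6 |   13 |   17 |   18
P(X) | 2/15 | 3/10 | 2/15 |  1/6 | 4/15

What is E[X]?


E[X] = Σ x·P(X=x)
= (5)×(2/15) + (6)×(3/10) + (13)×(2/15) + (17)×(1/6) + (18)×(4/15)
= 71/6

E[X] = 71/6


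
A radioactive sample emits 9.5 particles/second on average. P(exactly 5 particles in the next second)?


Poisson(λ=9.5): P(X=5) = e^(-λ)×λ^k/k!
= e^(-9.5) × 9.5^5 / 5!
≈ 7.485182989e-05 × 77378.09375 / 120 ≈ 0.048266

P(X=5) ≈ 0.048266 ≈ 4.83%


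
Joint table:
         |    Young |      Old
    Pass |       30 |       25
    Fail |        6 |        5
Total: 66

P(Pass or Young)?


P(Pass∨Young) = P(Pass) + P(Young) - P(Pass∧Young)
= (55 + 36 - 30)/66 = 61/66

P = 61/66 ≈ 92.42%


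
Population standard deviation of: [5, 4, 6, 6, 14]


Mean = 35/5 = 7
  (5-7)²=4
  (4-7)²=9
  (6-7)²=1
  (6-7)²=1
  (14-7)²=49
Σ(x-μ)² = 64
σ² = 64/5

σ = √(64/5) ≈ 3.5777


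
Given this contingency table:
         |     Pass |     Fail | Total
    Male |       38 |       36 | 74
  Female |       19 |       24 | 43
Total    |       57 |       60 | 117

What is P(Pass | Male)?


P(Pass | Male) = 38/(38+36) = 38/74 = 19/37

P(Pass|Male) = 19/37 ≈ 51.35%


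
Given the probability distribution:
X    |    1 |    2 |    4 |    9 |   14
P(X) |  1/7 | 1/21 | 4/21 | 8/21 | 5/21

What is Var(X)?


E[X] = 163/21
E[X²] = 1699/21
Var(X) = E[X²] - (E[X])² = 1699/21 - 26569/441 = 9110/441

Var(X) = 9110/441 ≈ 20.6576


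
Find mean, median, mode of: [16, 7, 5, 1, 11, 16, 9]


Sorted: [1, 5, 7, 9, 11, 16, 16]
Mean = 65/7
Median = 9
Freq: {16: 2, 7: 1, 5: 1, 1: 1, 11: 1, 9: 1}
Mode: [16]

Mean=65/7, Median=9, Mode=16


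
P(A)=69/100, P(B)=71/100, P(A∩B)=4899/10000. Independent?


P(A)×P(B) = 4899/10000
P(A∩B) = 4899/10000
Equal ✓ → Independent

Yes, independent


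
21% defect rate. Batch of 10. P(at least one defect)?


P(all good) = (79/100)^10 = 9468276082626847201/100000000000000000000
P(≥1 defect) = 90531723917373152799/100000000000000000000

P = 90531723917373152799/100000000000000000000 ≈ 90.53%


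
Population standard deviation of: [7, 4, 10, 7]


Mean = 28/4 = 7
  (7-7)²=0
  (4-7)²=9
  (10-7)²=9
  (7-7)²=0
Σ(x-μ)² = 18
σ² = 18/4 = 9/2

σ = √(9/2) ≈ 2.1213


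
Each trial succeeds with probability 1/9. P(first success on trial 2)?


Geometric: P(X=2) = (1-p)^(k-1)×p = (8/9)^1×1/9 = 8/81

P(X=2) = 8/81 ≈ 9.88%


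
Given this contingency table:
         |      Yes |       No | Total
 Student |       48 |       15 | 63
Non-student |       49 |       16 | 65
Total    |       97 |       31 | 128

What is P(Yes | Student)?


P(Yes | Student) = 48/(48+15) = 48/63 = 16/21

P(Yes|Student) = 16/21 ≈ 76.19%


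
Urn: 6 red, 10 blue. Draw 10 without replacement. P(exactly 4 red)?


Hypergeometric: C(6,4)×C(10,6)/C(16,10)
= 15×210/8008 = 225/572

P(X=4) = 225/572 ≈ 39.34%


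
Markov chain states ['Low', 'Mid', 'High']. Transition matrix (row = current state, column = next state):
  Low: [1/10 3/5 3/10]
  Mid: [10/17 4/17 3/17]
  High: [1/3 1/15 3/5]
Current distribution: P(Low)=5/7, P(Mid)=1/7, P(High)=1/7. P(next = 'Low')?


P(next=Low) = Σᵢ P(now=i)×P(i→Low)
= 5/7×1/10 + 1/7×10/17 + 1/7×1/3
= 1/14 + 10/119 + 1/21 = 145/714

P = 145/714 ≈ 0.2031


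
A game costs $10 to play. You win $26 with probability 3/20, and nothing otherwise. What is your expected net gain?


E[gain] = (26-10)×3/20 + (-10)×17/20
= 12/5 - 17/2 = -61/10

Expected net gain = $-61/10 ≈ $-6.10


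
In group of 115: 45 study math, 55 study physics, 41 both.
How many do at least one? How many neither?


|A∪B| = 45+55-41 = 59
Neither = 115-59 = 56

At least one: 59; Neither: 56


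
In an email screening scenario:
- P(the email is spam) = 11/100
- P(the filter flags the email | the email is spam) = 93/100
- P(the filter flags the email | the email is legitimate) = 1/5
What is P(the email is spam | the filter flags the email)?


Using Bayes' theorem:
P(A|B) = P(B|A)·P(A) / P(B)

P(the filter flags the email) = 93/100 × 11/100 + 1/5 × 89/100
= 1023/10000 + 89/500 = 2803/10000

P(the email is spam|the filter flags the email) = (1023/10000) / (2803/10000) = 1023/2803

P(the email is spam|the filter flags the email) = 1023/2803 ≈ 36.50%


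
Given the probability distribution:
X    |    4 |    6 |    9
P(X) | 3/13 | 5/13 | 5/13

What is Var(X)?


E[X] = 87/13
E[X²] = 633/13
Var(X) = E[X²] - (E[X])² = 633/13 - 7569/169 = 660/169

Var(X) = 660/169 ≈ 3.9053


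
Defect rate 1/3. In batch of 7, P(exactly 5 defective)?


Binomial: P(X=5) = C(7,5)×p^5×(1-p)^2
= 21 × 1/243 × 4/9 = 28/729

P(X=5) = 28/729 ≈ 3.84%


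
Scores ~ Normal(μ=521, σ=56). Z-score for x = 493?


z = (x - μ)/σ = (493 - 521)/56 = -0.5

z = -0.5


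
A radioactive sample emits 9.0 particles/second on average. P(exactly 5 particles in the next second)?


Poisson(λ=9.0): P(X=5) = e^(-λ)×λ^k/k!
= e^(-9.0) × 9.0^5 / 5!
≈ 0.0001234098041 × 59049 / 120 ≈ 0.060727

P(X=5) ≈ 0.060727 ≈ 6.07%


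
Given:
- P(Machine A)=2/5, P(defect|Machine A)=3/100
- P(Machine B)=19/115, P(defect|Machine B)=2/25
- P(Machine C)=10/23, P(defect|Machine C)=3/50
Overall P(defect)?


P(B) = Σ P(B|Aᵢ)×P(Aᵢ)
  3/100×2/5 = 3/250
  2/25×19/115 = 38/2875
  3/50×10/23 = 3/115
Sum = 59/1150

P(defect) = 59/1150 ≈ 5.13%


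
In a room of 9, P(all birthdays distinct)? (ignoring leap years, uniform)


P(all different) = Π(365-i)/365 for i=0..8
= (365/365)×(364/365)×...×(357/365)
= 0.905376

P ≈ 0.9054 ≈ 90.54%


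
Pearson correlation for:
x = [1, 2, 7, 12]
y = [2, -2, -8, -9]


n=4, Σx=22, Σy=-17, Σxy=-166, Σx²=198, Σy²=153
r = (4×(-166) - 22×(-17))/√((4×198 - 22²)(4×153 - (-17)²))
= -290/√(308×323) = -290/√99484 ≈ -290/315.4108 ≈ -0.9194

r ≈ -0.9194


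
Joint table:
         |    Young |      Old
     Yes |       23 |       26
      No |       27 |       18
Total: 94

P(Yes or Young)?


P(Yes∨Young) = P(Yes) + P(Young) - P(Yes∧Young)
= (49 + 50 - 23)/94 = 76/94 = 38/47

P = 38/47 ≈ 80.85%


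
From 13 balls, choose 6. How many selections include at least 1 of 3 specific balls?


Complement: C(13,6) - C(10,6) = 1716 - 210 = 1506

1506


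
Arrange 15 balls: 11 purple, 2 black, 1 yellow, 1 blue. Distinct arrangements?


15!/(11!×2!×1!×1!) = 16380

16380


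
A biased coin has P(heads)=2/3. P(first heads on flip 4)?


Geometric: P(X=4) = (1-p)^(k-1)×p = (1/3)^3×2/3 = 2/81

P(X=4) = 2/81 ≈ 2.47%


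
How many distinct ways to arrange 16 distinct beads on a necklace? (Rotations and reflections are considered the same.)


Free circular arrangements: rotations and reflections both identified.
(n-1)!/2 = 15!/2 = 1307674368000/2 = 653837184000

653837184000


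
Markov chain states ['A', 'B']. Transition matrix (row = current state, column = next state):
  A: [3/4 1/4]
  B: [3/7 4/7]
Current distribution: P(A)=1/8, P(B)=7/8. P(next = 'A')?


P(next=A) = Σᵢ P(now=i)×P(i→A)
= 1/8×3/4 + 7/8×3/7
= 3/32 + 3/8 = 15/32

P = 15/32 ≈ 0.4688


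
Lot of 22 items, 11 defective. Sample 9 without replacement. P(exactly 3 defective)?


Hypergeometric: C(11,3)×C(11,6)/C(22,9)
= 165×462/497420 = 99/646

P(X=3) = 99/646 ≈ 15.33%


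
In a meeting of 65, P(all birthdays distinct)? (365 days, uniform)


P(all different) = Π(365-i)/365 for i=0..64
= (365/365)×(364/365)×...×(301/365)
= 0.002317

P ≈ 0.0023 ≈ 0.23%


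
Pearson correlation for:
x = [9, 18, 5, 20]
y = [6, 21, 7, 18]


n=4, Σx=52, Σy=52, Σxy=827, Σx²=830, Σy²=850
r = (4×827 - 52×52)/√((4×830 - 52²)(4×850 - 52²))
= 604/√(616×696) = 604/√428736 ≈ 604/654.7794 ≈ 0.9224

r ≈ 0.9224


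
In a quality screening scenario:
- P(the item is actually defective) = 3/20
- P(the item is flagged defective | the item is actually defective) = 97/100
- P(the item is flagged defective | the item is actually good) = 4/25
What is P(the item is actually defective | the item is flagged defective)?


Using Bayes' theorem:
P(A|B) = P(B|A)·P(A) / P(B)

P(the item is flagged defective) = 97/100 × 3/20 + 4/25 × 17/20
= 291/2000 + 17/125 = 563/2000

P(the item is actually defective|the item is flagged defective) = (291/2000) / (563/2000) = 291/563

P(the item is actually defective|the item is flagged defective) = 291/563 ≈ 51.69%


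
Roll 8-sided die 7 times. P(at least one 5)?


P(no 5)^7 = (7/8)^7 = 823543/2097152
P(≥1) = 1 - 823543/2097152 = 1273609/2097152

P = 1273609/2097152 ≈ 60.73%


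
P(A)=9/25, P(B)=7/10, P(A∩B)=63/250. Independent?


P(A)×P(B) = 63/250
P(A∩B) = 63/250
Equal ✓ → Independent

Yes, independent


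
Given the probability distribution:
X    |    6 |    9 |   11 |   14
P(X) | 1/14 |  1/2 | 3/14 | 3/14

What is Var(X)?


E[X] = 72/7
E[X²] = 111
Var(X) = E[X²] - (E[X])² = 111 - 5184/49 = 255/49

Var(X) = 255/49 ≈ 5.2041


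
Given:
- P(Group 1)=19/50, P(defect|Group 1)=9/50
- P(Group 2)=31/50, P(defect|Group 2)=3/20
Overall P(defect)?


P(B) = Σ P(B|Aᵢ)×P(Aᵢ)
  9/50×19/50 = 171/2500
  3/20×31/50 = 93/1000
Sum = 807/5000

P(defect) = 807/5000 ≈ 16.14%


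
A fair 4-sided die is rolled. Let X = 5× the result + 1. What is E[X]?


E[die] = (1+4)/2 = 5/2
E[X] = 5×5/2 + 1 = 27/2

E[X] = 27/2


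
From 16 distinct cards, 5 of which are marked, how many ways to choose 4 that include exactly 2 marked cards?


Choose 2 of the 5 marked cards and 2 of the other 11 cards:
C(5,2)×C(11,2) = 10×55 = 550

550


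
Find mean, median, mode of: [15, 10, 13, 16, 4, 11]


Sorted: [4, 10, 11, 13, 15, 16]
Mean = 69/6 = 23/2
Median = 12
Freq: {15: 1, 10: 1, 13: 1, 16: 1, 4: 1, 11: 1}
Mode: No mode

Mean=23/2, Median=12, Mode=No mode


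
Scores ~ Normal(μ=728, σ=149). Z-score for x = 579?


z = (x - μ)/σ = (579 - 728)/149 = -1.0

z = -1.0


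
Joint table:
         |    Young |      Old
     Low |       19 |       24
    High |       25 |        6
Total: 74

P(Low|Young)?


P(Low|Young) = 19/(19+25) = 19/44

P = 19/44 ≈ 43.18%


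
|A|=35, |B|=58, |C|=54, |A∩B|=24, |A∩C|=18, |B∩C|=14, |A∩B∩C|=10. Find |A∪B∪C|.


|A∪B∪C| = 35+58+54-24-18-14+10 = 101

|A∪B∪C| = 101


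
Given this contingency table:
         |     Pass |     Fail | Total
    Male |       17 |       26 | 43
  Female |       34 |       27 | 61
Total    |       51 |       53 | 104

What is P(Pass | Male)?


P(Pass | Male) = 17/(17+26) = 17/43

P(Pass|Male) = 17/43 ≈ 39.53%


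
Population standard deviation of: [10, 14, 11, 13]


Mean = 48/4 = 12
  (10-12)²=4
  (14-12)²=4
  (11-12)²=1
  (13-12)²=1
Σ(x-μ)² = 10
σ² = 10/4 = 5/2

σ = √(5/2) ≈ 1.5811


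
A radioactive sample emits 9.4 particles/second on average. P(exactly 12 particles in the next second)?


Poisson(λ=9.4): P(X=12) = e^(-λ)×λ^k/k!
= e^(-9.4) × 9.4^12 / 12!
≈ 8.272406556e-05 × 475920314814 / 479001600 ≈ 0.082192

P(X=12) ≈ 0.082192 ≈ 8.22%


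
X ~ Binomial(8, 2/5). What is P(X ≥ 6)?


P(X ≥ 6) = Σ P(X=i) for i=6..8
P(X=6) = 16128/390625
P(X=7) = 3072/390625
P(X=8) = 256/390625
Sum = 19456/390625

P(X ≥ 6) = 19456/390625 ≈ 4.98%


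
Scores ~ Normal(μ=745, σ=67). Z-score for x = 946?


z = (x - μ)/σ = (946 - 745)/67 = 3.0

z = 3.0


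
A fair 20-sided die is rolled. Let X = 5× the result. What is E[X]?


E[die] = (1+20)/2 = 21/2
E[X] = 5 × 21/2 = 105/2

E[X] = 105/2


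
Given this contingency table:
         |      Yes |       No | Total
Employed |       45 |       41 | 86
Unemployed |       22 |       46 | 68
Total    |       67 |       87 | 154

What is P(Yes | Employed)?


P(Yes | Employed) = 45/(45+41) = 45/86

P(Yes|Employed) = 45/86 ≈ 52.33%


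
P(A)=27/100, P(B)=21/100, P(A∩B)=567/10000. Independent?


P(A)×P(B) = 567/10000
P(A∩B) = 567/10000
Equal ✓ → Independent

Yes, independent


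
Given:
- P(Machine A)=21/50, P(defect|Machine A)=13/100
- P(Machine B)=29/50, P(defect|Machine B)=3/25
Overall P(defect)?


P(B) = Σ P(B|Aᵢ)×P(Aᵢ)
  13/100×21/50 = 273/5000
  3/25×29/50 = 87/1250
Sum = 621/5000

P(defect) = 621/5000 ≈ 12.42%


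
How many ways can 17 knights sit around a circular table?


Circular arrangements of 17 distinct objects: fix one position to break rotational symmetry.
(n-1)! = 16! = 20922789888000

20922789888000


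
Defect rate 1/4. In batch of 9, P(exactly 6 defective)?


Binomial: P(X=6) = C(9,6)×p^6×(1-p)^3
= 84 × 1/4096 × 27/64 = 567/65536

P(X=6) = 567/65536 ≈ 0.87%


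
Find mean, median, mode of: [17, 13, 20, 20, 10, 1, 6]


Sorted: [1, 6, 10, 13, 17, 20, 20]
Mean = 87/7
Median = 13
Freq: {17: 1, 13: 1, 20: 2, 10: 1, 1: 1, 6: 1}
Mode: [20]

Mean=87/7, Median=13, Mode=20


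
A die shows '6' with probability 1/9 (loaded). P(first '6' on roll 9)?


Geometric: P(X=9) = (1-p)^(k-1)×p = (8/9)^8×1/9 = 16777216/387420489

P(X=9) = 16777216/387420489 ≈ 4.33%


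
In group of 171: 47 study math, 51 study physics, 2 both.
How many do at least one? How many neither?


|A∪B| = 47+51-2 = 96
Neither = 171-96 = 75

At least one: 96; Neither: 75


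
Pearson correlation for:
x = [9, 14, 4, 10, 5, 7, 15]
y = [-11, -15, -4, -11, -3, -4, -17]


n=7, Σx=64, Σy=-65, Σxy=-733, Σx²=692, Σy²=797
r = (7×(-733) - 64×(-65))/√((7×692 - 64²)(7×797 - (-65)²))
= -971/√(748×1354) = -971/√1012792 ≈ -971/1006.3757 ≈ -0.9648

r ≈ -0.9648


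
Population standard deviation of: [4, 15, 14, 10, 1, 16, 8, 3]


Mean = 71/8
  (4-71/8)²=1521/64
  (15-71/8)²=2401/64
  (14-71/8)²=1681/64
  (10-71/8)²=81/64
  (1-71/8)²=3969/64
  (16-71/8)²=3249/64
  (8-71/8)²=49/64
  (3-71/8)²=2209/64
Σ(x-μ)² = 1895/8
σ² = (1895/8)/8 = 1895/64

σ = √(1895/64) ≈ 5.4414


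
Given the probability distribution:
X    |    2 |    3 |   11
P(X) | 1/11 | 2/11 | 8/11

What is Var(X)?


E[X] = 96/11
E[X²] = 90
Var(X) = E[X²] - (E[X])² = 90 - 9216/121 = 1674/121

Var(X) = 1674/121 ≈ 13.8347


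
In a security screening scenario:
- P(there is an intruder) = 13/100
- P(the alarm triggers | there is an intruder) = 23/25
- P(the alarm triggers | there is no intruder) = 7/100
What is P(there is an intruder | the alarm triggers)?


Using Bayes' theorem:
P(A|B) = P(B|A)·P(A) / P(B)

P(the alarm triggers) = 23/25 × 13/100 + 7/100 × 87/100
= 299/2500 + 609/10000 = 361/2000

P(there is an intruder|the alarm triggers) = (299/2500) / (361/2000) = 1196/1805

P(there is an intruder|the alarm triggers) = 1196/1805 ≈ 66.26%


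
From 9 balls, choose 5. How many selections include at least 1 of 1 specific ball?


Complement: C(9,5) - C(8,5) = 126 - 56 = 70

70


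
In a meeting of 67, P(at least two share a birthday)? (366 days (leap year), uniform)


P(all different) = Π(366-i)/366 for i=0..66
= 0.001590
P(match) = 1 - 0.001590 = 0.998410

P ≈ 0.9984 ≈ 99.84%


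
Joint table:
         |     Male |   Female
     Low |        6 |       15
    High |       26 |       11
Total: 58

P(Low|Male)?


P(Low|Male) = 6/(6+26) = 6/32 = 3/16

P = 3/16 ≈ 18.75%


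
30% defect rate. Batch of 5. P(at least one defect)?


P(all good) = (7/10)^5 = 16807/100000
P(≥1 defect) = 83193/100000

P = 83193/100000 ≈ 83.19%


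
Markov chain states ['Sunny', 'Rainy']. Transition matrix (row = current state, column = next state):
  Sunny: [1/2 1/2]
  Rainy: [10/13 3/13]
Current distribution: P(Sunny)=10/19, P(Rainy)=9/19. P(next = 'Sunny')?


P(next=Sunny) = Σᵢ P(now=i)×P(i→Sunny)
= 10/19×1/2 + 9/19×10/13
= 5/19 + 90/247 = 155/247

P = 155/247 ≈ 0.6275


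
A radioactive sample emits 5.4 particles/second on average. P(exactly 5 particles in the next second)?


Poisson(λ=5.4): P(X=5) = e^(-λ)×λ^k/k!
= e^(-5.4) × 5.4^5 / 5!
≈ 0.004516580943 × 4591.65024 / 120 ≈ 0.172821

P(X=5) ≈ 0.172821 ≈ 17.28%


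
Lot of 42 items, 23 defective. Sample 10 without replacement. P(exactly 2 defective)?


Hypergeometric: C(23,2)×C(19,8)/C(42,10)
= 253×75582/1471442973 = 138/10619

P(X=2) = 138/10619 ≈ 1.30%


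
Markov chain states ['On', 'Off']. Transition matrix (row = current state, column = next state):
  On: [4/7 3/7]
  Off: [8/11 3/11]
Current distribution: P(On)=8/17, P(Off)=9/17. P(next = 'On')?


P(next=On) = Σᵢ P(now=i)×P(i→On)
= 8/17×4/7 + 9/17×8/11
= 32/119 + 72/187 = 856/1309

P = 856/1309 ≈ 0.6539


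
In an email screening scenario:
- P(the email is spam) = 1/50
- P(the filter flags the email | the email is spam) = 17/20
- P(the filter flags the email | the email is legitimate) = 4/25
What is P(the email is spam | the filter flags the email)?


Using Bayes' theorem:
P(A|B) = P(B|A)·P(A) / P(B)

P(the filter flags the email) = 17/20 × 1/50 + 4/25 × 49/50
= 17/1000 + 98/625 = 869/5000

P(the email is spam|the filter flags the email) = (17/1000) / (869/5000) = 85/869

P(the email is spam|the filter flags the email) = 85/869 ≈ 9.78%


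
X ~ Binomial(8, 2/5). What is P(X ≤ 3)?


P(X ≤ 3) = Σ P(X=i) for i=0..3
P(X=0) = 6561/390625
P(X=1) = 34992/390625
P(X=2) = 81648/390625
P(X=3) = 108864/390625
Sum = 46413/78125

P(X ≤ 3) = 46413/78125 ≈ 59.41%


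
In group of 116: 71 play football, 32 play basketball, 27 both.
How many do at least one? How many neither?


|A∪B| = 71+32-27 = 76
Neither = 116-76 = 40

At least one: 76; Neither: 40


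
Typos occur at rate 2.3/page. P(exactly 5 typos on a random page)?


Poisson(λ=2.3): P(X=5) = e^(-λ)×λ^k/k!
= e^(-2.3) × 2.3^5 / 5!
≈ 0.1002588437 × 64.36343 / 120 ≈ 0.053775

P(X=5) ≈ 0.053775 ≈ 5.38%


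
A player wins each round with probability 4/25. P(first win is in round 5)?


Geometric: P(X=5) = (1-p)^(k-1)×p = (21/25)^4×4/25 = 777924/9765625

P(X=5) = 777924/9765625 ≈ 7.97%


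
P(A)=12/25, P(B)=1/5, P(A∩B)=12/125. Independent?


P(A)×P(B) = 12/125
P(A∩B) = 12/125
Equal ✓ → Independent

Yes, independent


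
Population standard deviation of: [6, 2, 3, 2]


Mean = 13/4
  (6-13/4)²=121/16
  (2-13/4)²=25/16
  (3-13/4)²=1/16
  (2-13/4)²=25/16
Σ(x-μ)² = 43/4
σ² = (43/4)/4 = 43/16

σ = √(43/16) ≈ 1.6394


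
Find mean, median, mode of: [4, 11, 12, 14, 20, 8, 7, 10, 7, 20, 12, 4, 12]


Sorted: [4, 4, 7, 7, 8, 10, 11, 12, 12, 12, 14, 20, 20]
Mean = 141/13
Median = 11
Freq: {4: 2, 11: 1, 12: 3, 14: 1, 20: 2, 8: 1, 7: 2, 10: 1}
Mode: [12]

Mean=141/13, Median=11, Mode=12


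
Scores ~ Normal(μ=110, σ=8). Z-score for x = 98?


z = (x - μ)/σ = (98 - 110)/8 = -1.5

z = -1.5


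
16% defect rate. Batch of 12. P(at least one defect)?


P(all good) = (21/25)^12 = 7355827511386641/59604644775390625
P(≥1 defect) = 52248817264003984/59604644775390625

P = 52248817264003984/59604644775390625 ≈ 87.66%


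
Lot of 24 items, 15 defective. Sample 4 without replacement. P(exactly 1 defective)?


Hypergeometric: C(15,1)×C(9,3)/C(24,4)
= 15×84/10626 = 30/253

P(X=1) = 30/253 ≈ 11.86%


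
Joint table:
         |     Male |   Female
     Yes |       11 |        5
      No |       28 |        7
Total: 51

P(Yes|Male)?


P(Yes|Male) = 11/(11+28) = 11/39

P = 11/39 ≈ 28.21%


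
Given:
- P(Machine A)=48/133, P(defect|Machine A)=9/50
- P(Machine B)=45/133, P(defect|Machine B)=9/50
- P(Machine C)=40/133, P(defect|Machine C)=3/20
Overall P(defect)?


P(B) = Σ P(B|Aᵢ)×P(Aᵢ)
  9/50×48/133 = 216/3325
  9/50×45/133 = 81/1330
  3/20×40/133 = 6/133
Sum = 1137/6650

P(defect) = 1137/6650 ≈ 17.10%


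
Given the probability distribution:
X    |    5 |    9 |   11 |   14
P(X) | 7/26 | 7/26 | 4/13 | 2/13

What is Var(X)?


E[X] = 121/13
E[X²] = 1247/13
Var(X) = E[X²] - (E[X])² = 1247/13 - 14641/169 = 1570/169

Var(X) = 1570/169 ≈ 9.2899


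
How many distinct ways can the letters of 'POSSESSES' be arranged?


Letters: 9, freq: {'P': 1, 'O': 1, 'S': 5, 'E': 2}
9!/(1!×1!×5!×2!) = 362880/240 = 1512

1512


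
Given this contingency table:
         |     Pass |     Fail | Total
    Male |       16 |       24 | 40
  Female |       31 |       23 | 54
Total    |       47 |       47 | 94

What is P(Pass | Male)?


P(Pass | Male) = 16/(16+24) = 16/40 = 2/5

P(Pass|Male) = 2/5 ≈ 40.00%


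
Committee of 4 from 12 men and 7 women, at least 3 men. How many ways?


Count by #men:
  3M,1W: C(12,3)×C(7,1)=1540
  4M,0W: C(12,4)×C(7,0)=495
Total = 2035

2035


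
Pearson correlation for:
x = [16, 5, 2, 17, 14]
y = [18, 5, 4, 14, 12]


n=5, Σx=54, Σy=53, Σxy=727, Σx²=770, Σy²=705
r = (5×727 - 54×53)/√((5×770 - 54²)(5×705 - 53²))
= 773/√(934×716) = 773/√668744 ≈ 773/817.7677 ≈ 0.9453

r ≈ 0.9453


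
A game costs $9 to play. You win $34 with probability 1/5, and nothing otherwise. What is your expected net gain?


E[gain] = (34-9)×1/5 + (-9)×4/5
= 5 - 36/5 = -11/5

Expected net gain = $-11/5 ≈ $-2.20


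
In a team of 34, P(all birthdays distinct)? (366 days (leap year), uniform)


P(all different) = Π(366-i)/366 for i=0..33
= (366/366)×(365/366)×...×(333/366)
= 0.205601

P ≈ 0.2056 ≈ 20.56%


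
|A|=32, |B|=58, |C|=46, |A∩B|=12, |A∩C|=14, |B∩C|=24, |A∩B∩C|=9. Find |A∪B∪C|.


|A∪B∪C| = 32+58+46-12-14-24+9 = 95

|A∪B∪C| = 95


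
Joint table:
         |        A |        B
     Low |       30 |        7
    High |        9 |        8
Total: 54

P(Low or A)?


P(Low∨A) = P(Low) + P(A) - P(Low∧A)
= (37 + 39 - 30)/54 = 46/54 = 23/27

P = 23/27 ≈ 85.19%


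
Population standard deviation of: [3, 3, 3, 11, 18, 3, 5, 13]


Mean = 59/8
  (3-59/8)²=1225/64
  (3-59/8)²=1225/64
  (3-59/8)²=1225/64
  (11-59/8)²=841/64
  (18-59/8)²=7225/64
  (3-59/8)²=1225/64
  (5-59/8)²=361/64
  (13-59/8)²=2025/64
Σ(x-μ)² = 1919/8
σ² = (1919/8)/8 = 1919/64

σ = √(1919/64) ≈ 5.4758


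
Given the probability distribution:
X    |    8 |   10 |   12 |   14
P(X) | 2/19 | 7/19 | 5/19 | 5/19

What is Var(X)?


E[X] = 216/19
E[X²] = 2528/19
Var(X) = E[X²] - (E[X])² = 2528/19 - 46656/361 = 1376/361

Var(X) = 1376/361 ≈ 3.8116


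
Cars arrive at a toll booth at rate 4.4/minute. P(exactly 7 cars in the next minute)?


Poisson(λ=4.4): P(X=7) = e^(-λ)×λ^k/k!
= e^(-4.4) × 4.4^7 / 7!
≈ 0.0122773399 × 31927.7809664 / 5040 ≈ 0.077775

P(X=7) ≈ 0.077775 ≈ 7.78%


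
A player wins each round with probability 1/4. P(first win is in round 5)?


Geometric: P(X=5) = (1-p)^(k-1)×p = (3/4)^4×1/4 = 81/1024

P(X=5) = 81/1024 ≈ 7.91%


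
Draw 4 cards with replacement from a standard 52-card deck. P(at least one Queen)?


P(not a Queen) = 48/52 = 12/13
P(none in 4 draws) = (12/13)^4 = 20736/28561
P(≥1 Queen) = 1 - 20736/28561 = 7825/28561

P = 7825/28561 ≈ 27.40%


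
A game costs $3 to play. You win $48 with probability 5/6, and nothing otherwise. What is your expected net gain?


E[gain] = (48-3)×5/6 + (-3)×1/6
= 75/2 - 1/2 = 37

Expected net gain = $37 ≈ $37.00


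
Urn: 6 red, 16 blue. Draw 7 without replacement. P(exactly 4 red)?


Hypergeometric: C(6,4)×C(16,3)/C(22,7)
= 15×560/170544 = 175/3553

P(X=4) = 175/3553 ≈ 4.93%


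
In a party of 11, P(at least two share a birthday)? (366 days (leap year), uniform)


P(all different) = Π(366-i)/366 for i=0..10
= 0.859219
P(match) = 1 - 0.859219 = 0.140781

P ≈ 0.1408 ≈ 14.08%


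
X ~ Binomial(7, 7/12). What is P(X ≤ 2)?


P(X ≤ 2) = Σ P(X=i) for i=0..2
P(X=0) = 78125/35831808
P(X=1) = 765625/35831808
P(X=2) = 1071875/11943936
Sum = 1353125/11943936

P(X ≤ 2) = 1353125/11943936 ≈ 11.33%


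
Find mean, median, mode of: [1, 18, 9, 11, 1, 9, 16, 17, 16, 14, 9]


Sorted: [1, 1, 9, 9, 9, 11, 14, 16, 16, 17, 18]
Mean = 121/11 = 11
Median = 11
Freq: {1: 2, 18: 1, 9: 3, 11: 1, 16: 2, 17: 1, 14: 1}
Mode: [9]

Mean=11, Median=11, Mode=9


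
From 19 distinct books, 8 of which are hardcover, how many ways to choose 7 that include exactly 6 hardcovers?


Choose 6 of the 8 hardcovers and 1 of the other 11 books:
C(8,6)×C(11,1) = 28×11 = 308

308


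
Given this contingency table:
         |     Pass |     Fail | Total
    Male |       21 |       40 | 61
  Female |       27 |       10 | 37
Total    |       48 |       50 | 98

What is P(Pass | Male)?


P(Pass | Male) = 21/(21+40) = 21/61

P(Pass|Male) = 21/61 ≈ 34.43%


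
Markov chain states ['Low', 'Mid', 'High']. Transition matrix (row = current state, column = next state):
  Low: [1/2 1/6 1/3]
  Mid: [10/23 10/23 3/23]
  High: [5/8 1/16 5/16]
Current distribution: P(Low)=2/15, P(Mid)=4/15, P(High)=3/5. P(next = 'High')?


P(next=High) = Σᵢ P(now=i)×P(i→High)
= 2/15×1/3 + 4/15×3/23 + 3/5×5/16
= 2/45 + 4/115 + 3/16 = 4417/16560

P = 4417/16560 ≈ 0.2667


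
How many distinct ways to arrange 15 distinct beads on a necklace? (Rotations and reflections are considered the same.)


Free circular arrangements: rotations and reflections both identified.
(n-1)!/2 = 14!/2 = 87178291200/2 = 43589145600

43589145600


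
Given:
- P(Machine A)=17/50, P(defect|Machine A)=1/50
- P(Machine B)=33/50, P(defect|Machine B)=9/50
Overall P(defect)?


P(B) = Σ P(B|Aᵢ)×P(Aᵢ)
  1/50×17/50 = 17/2500
  9/50×33/50 = 297/2500
Sum = 157/1250

P(defect) = 157/1250 ≈ 12.56%


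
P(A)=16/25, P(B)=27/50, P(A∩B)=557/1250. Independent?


P(A)×P(B) = 216/625
P(A∩B) = 557/1250
Not equal → NOT independent

No, not independent


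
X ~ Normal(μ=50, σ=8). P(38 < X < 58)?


z₁=(38-50)/8=-1.5, z₂=(58-50)/8=1.0
P = Φ(1.0) - Φ(-1.5) = 0.841345 - 0.066807 = 0.774538 ≈ 0.7745

P(38 < X < 58) ≈ 0.7745


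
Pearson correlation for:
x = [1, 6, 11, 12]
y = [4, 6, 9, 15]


n=4, Σx=30, Σy=34, Σxy=319, Σx²=302, Σy²=358
r = (4×319 - 30×34)/√((4×302 - 30²)(4×358 - 34²))
= 256/√(308×276) = 256/√85008 ≈ 256/291.5613 ≈ 0.8780

r ≈ 0.8780


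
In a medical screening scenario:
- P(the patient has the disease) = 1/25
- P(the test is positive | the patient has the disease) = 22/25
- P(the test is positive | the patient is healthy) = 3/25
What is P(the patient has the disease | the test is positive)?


Using Bayes' theorem:
P(A|B) = P(B|A)·P(A) / P(B)

P(the test is positive) = 22/25 × 1/25 + 3/25 × 24/25
= 22/625 + 72/625 = 94/625

P(the patient has the disease|the test is positive) = (22/625) / (94/625) = 11/47

P(the patient has the disease|the test is positive) = 11/47 ≈ 23.40%


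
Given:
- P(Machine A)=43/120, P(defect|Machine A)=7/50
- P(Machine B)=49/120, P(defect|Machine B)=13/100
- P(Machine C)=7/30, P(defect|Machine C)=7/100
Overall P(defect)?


P(B) = Σ P(B|Aᵢ)×P(Aᵢ)
  7/50×43/120 = 301/6000
  13/100×49/120 = 637/12000
  7/100×7/30 = 49/3000
Sum = 287/2400

P(defect) = 287/2400 ≈ 11.96%


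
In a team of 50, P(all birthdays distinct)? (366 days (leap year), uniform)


P(all different) = Π(366-i)/366 for i=0..49
= (366/366)×(365/366)×...×(317/366)
= 0.029927

P ≈ 0.0299 ≈ 2.99%


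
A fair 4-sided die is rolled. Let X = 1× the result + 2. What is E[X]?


E[die] = (1+4)/2 = 5/2
E[X] = 1×5/2 + 2 = 9/2

E[X] = 9/2


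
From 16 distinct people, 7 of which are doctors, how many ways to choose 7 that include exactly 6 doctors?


Choose 6 of the 7 doctors and 1 of the other 9 people:
C(7,6)×C(9,1) = 7×9 = 63

63


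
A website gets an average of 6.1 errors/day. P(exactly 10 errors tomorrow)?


Poisson(λ=6.1): P(X=10) = e^(-λ)×λ^k/k!
= e^(-6.1) × 6.1^10 / 10!
≈ 0.002242867719 × 71334291.1663 / 3628800 ≈ 0.044090

P(X=10) ≈ 0.044090 ≈ 4.41%


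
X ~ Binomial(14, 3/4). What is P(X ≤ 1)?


P(X ≤ 1) = Σ P(X=i) for i=0..1
P(X=0) = 1/268435456
P(X=1) = 21/134217728
Sum = 43/268435456

P(X ≤ 1) = 43/268435456 ≈ 0.00%


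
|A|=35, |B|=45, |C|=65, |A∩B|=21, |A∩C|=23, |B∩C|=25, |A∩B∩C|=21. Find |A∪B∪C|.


|A∪B∪C| = 35+45+65-21-23-25+21 = 97

|A∪B∪C| = 97


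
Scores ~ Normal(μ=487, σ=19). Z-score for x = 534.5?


z = (x - μ)/σ = (534.5 - 487)/19 = 2.5

z = 2.5


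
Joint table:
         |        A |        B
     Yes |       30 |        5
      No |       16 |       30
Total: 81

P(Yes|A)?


P(Yes|A) = 30/(30+16) = 30/46 = 15/23

P = 15/23 ≈ 65.22%


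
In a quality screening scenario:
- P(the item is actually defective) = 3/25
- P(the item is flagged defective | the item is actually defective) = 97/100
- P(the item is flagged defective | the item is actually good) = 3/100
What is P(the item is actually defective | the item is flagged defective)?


Using Bayes' theorem:
P(A|B) = P(B|A)·P(A) / P(B)

P(the item is flagged defective) = 97/100 × 3/25 + 3/100 × 22/25
= 291/2500 + 33/1250 = 357/2500

P(the item is actually defective|the item is flagged defective) = (291/2500) / (357/2500) = 97/119

P(the item is actually defective|the item is flagged defective) = 97/119 ≈ 81.51%


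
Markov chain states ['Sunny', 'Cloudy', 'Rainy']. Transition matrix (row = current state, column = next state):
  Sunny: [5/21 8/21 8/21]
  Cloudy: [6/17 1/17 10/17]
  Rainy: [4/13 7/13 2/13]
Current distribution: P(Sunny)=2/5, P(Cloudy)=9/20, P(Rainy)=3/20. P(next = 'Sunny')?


P(next=Sunny) = Σᵢ P(now=i)×P(i→Sunny)
= 2/5×5/21 + 9/20×6/17 + 3/20×4/13
= 2/21 + 27/170 + 3/65 = 13933/46410

P = 13933/46410 ≈ 0.3002


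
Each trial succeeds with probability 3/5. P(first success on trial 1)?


Geometric: P(X=1) = (1-p)^(k-1)×p = (2/5)^0×3/5 = 3/5

P(X=1) = 3/5 ≈ 60.00%


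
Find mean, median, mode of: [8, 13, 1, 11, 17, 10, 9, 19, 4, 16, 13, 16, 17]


Sorted: [1, 4, 8, 9, 10, 11, 13, 13, 16, 16, 17, 17, 19]
Mean = 154/13
Median = 13
Freq: {8: 1, 13: 2, 1: 1, 11: 1, 17: 2, 10: 1, 9: 1, 19: 1, 4: 1, 16: 2}
Mode: [13, 16, 17]

Mean=154/13, Median=13, Mode=[13, 16, 17]


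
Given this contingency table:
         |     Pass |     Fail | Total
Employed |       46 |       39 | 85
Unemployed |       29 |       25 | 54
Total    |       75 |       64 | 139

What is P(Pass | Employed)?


P(Pass | Employed) = 46/(46+39) = 46/85

P(Pass|Employed) = 46/85 ≈ 54.12%


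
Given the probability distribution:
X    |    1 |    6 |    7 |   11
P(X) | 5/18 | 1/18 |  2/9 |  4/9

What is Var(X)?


E[X] = 127/18
E[X²] = 1205/18
Var(X) = E[X²] - (E[X])² = 1205/18 - 16129/324 = 5561/324

Var(X) = 5561/324 ≈ 17.1636


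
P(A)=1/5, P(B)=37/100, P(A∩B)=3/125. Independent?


P(A)×P(B) = 37/500
P(A∩B) = 3/125
Not equal → NOT independent

No, not independent


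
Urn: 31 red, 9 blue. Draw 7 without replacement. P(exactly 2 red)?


Hypergeometric: C(31,2)×C(9,5)/C(40,7)
= 465×126/18643560 = 1953/621452

P(X=2) = 1953/621452 ≈ 0.31%


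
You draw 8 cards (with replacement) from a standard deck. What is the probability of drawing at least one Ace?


P(not a Ace) = 48/52 = 12/13
P(none in 8 draws) = (12/13)^8 = 429981696/815730721
P(≥1 Ace) = 1 - 429981696/815730721 = 385749025/815730721

P = 385749025/815730721 ≈ 47.29%


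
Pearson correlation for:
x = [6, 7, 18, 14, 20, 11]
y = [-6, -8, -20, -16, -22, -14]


n=6, Σx=76, Σy=-86, Σxy=-1270, Σx²=1126, Σy²=1436
r = (6×(-1270) - 76×(-86))/√((6×1126 - 76²)(6×1436 - (-86)²))
= -1084/√(980×1220) = -1084/√1195600 ≈ -1084/1093.4350 ≈ -0.9914

r ≈ -0.9914


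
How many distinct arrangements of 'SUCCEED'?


Letters: 7, freq: {'S': 1, 'U': 1, 'C': 2, 'E': 2, 'D': 1}
7!/(1!×1!×2!×2!×1!) = 5040/4 = 1260

1260


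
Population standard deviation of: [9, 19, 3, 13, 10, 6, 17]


Mean = 77/7 = 11
  (9-11)²=4
  (19-11)²=64
  (3-11)²=64
  (13-11)²=4
  (10-11)²=1
  (6-11)²=25
  (17-11)²=36
Σ(x-μ)² = 198
σ² = 198/7

σ = √(198/7) ≈ 5.3184


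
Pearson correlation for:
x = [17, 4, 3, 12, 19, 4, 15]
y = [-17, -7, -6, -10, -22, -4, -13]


n=7, Σx=74, Σy=-79, Σxy=-1084, Σx²=1060, Σy²=1143
r = (7×(-1084) - 74×(-79))/√((7×1060 - 74²)(7×1143 - (-79)²))
= -1742/√(1944×1760) = -1742/√3421440 ≈ -1742/1849.7135 ≈ -0.9418

r ≈ -0.9418


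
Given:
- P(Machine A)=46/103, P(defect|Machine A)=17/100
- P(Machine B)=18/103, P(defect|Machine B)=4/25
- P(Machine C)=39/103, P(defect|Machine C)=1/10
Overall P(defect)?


P(B) = Σ P(B|Aᵢ)×P(Aᵢ)
  17/100×46/103 = 391/5150
  4/25×18/103 = 72/2575
  1/10×39/103 = 39/1030
Sum = 73/515

P(defect) = 73/515 ≈ 14.17%


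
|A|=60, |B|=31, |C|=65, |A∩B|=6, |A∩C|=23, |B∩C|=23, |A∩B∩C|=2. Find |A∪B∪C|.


|A∪B∪C| = 60+31+65-6-23-23+2 = 106

|A∪B∪C| = 106


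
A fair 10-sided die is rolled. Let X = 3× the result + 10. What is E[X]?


E[die] = (1+10)/2 = 11/2
E[X] = 3×11/2 + 10 = 53/2

E[X] = 53/2


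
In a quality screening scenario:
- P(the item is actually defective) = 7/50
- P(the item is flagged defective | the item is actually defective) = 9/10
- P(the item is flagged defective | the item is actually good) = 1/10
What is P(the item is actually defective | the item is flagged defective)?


Using Bayes' theorem:
P(A|B) = P(B|A)·P(A) / P(B)

P(the item is flagged defective) = 9/10 × 7/50 + 1/10 × 43/50
= 63/500 + 43/500 = 53/250

P(the item is actually defective|the item is flagged defective) = (63/500) / (53/250) = 63/106

P(the item is actually defective|the item is flagged defective) = 63/106 ≈ 59.43%


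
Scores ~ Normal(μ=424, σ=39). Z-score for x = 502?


z = (x - μ)/σ = (502 - 424)/39 = 2.0

z = 2.0


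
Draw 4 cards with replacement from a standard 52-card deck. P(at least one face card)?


P(not a face card) = 40/52 = 10/13
P(none in 4 draws) = (10/13)^4 = 10000/28561
P(≥1 face card) = 1 - 10000/28561 = 18561/28561

P = 18561/28561 ≈ 64.99%


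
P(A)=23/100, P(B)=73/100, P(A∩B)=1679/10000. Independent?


P(A)×P(B) = 1679/10000
P(A∩B) = 1679/10000
Equal ✓ → Independent

Yes, independent


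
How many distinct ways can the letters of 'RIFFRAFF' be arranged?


Letters: 8, freq: {'R': 2, 'I': 1, 'F': 4, 'A': 1}
8!/(2!×1!×4!×1!) = 40320/48 = 840

840


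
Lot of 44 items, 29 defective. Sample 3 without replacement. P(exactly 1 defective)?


Hypergeometric: C(29,1)×C(15,2)/C(44,3)
= 29×105/13244 = 435/1892

P(X=1) = 435/1892 ≈ 22.99%


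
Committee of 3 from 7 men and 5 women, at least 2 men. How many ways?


Count by #men:
  2M,1W: C(7,2)×C(5,1)=105
  3M,0W: C(7,3)×C(5,0)=35
Total = 140

140


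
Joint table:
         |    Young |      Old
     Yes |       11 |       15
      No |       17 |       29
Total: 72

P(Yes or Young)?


P(Yes∨Young) = P(Yes) + P(Young) - P(Yes∧Young)
= (26 + 28 - 11)/72 = 43/72

P = 43/72 ≈ 59.72%


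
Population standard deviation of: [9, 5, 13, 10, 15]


Mean = 52/5
  (9-52/5)²=49/25
  (5-52/5)²=729/25
  (13-52/5)²=169/25
  (10-52/5)²=4/25
  (15-52/5)²=529/25
Σ(x-μ)² = 296/5
σ² = (296/5)/5 = 296/25

σ = √(296/25) ≈ 3.4409


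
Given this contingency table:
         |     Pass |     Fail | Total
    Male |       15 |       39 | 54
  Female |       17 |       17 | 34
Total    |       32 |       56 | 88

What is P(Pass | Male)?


P(Pass | Male) = 15/(15+39) = 15/54 = 5/18

P(Pass|Male) = 5/18 ≈ 27.78%


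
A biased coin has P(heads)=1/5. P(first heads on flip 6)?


Geometric: P(X=6) = (1-p)^(k-1)×p = (4/5)^5×1/5 = 1024/15625

P(X=6) = 1024/15625 ≈ 6.55%


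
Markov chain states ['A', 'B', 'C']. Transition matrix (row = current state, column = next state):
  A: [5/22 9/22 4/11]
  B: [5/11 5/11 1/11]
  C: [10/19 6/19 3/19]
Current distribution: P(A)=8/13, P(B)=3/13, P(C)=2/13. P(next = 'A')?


P(next=A) = Σᵢ P(now=i)×P(i→A)
= 8/13×5/22 + 3/13×5/11 + 2/13×10/19
= 20/143 + 15/143 + 20/247 = 885/2717

P = 885/2717 ≈ 0.3257


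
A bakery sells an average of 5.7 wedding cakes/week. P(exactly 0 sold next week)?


Poisson(λ=5.7): P(X=0) = e^(-λ)×λ^k/k!
= e^(-5.7) × 5.7^0 / 0!
≈ 0.003345965457 × 1 / 1 ≈ 0.003346

P(X=0) ≈ 0.003346 ≈ 0.33%


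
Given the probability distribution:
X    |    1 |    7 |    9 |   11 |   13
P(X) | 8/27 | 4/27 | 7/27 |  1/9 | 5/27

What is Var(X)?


E[X] = 197/27
E[X²] = 1979/27
Var(X) = E[X²] - (E[X])² = 1979/27 - 38809/729 = 14624/729

Var(X) = 14624/729 ≈ 20.0604


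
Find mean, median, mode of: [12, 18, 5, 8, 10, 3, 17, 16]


Sorted: [3, 5, 8, 10, 12, 16, 17, 18]
Mean = 89/8
Median = 11
Freq: {12: 1, 18: 1, 5: 1, 8: 1, 10: 1, 3: 1, 17: 1, 16: 1}
Mode: No mode

Mean=89/8, Median=11, Mode=No mode


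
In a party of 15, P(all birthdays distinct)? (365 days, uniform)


P(all different) = Π(365-i)/365 for i=0..14
= (365/365)×(364/365)×...×(351/365)
= 0.747099

P ≈ 0.7471 ≈ 74.71%


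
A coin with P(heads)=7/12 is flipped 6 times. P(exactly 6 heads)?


Binomial: P(X=6) = C(6,6)×p^6×(1-p)^0
= 1 × 117649/2985984 × 1 = 117649/2985984

P(X=6) = 117649/2985984 ≈ 3.94%


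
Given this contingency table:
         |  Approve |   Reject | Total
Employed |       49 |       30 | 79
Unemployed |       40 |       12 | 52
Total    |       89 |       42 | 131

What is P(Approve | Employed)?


P(Approve | Employed) = 49/(49+30) = 49/79

P(Approve|Employed) = 49/79 ≈ 62.03%


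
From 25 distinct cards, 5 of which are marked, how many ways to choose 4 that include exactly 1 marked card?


Choose 1 of the 5 marked cards and 3 of the other 20 cards:
C(5,1)×C(20,3) = 5×1140 = 5700

5700


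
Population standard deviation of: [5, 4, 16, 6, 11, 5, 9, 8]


Mean = 64/8 = 8
  (5-8)²=9
  (4-8)²=16
  (16-8)²=64
  (6-8)²=4
  (11-8)²=9
  (5-8)²=9
  (9-8)²=1
  (8-8)²=0
Σ(x-μ)² = 112
σ² = 112/8 = 14

σ = √(14) ≈ 3.7417


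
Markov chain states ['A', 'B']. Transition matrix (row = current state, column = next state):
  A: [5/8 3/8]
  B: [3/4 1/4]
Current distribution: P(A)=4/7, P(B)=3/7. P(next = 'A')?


P(next=A) = Σᵢ P(now=i)×P(i→A)
= 4/7×5/8 + 3/7×3/4
= 5/14 + 9/28 = 19/28

P = 19/28 ≈ 0.6786


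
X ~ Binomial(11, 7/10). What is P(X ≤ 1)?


P(X ≤ 1) = Σ P(X=i) for i=0..1
P(X=0) = 177147/100000000000
P(X=1) = 4546773/100000000000
Sum = 59049/1250000000

P(X ≤ 1) = 59049/1250000000 ≈ 0.00%


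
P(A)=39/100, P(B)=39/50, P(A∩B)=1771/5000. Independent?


P(A)×P(B) = 1521/5000
P(A∩B) = 1771/5000
Not equal → NOT independent

No, not independent


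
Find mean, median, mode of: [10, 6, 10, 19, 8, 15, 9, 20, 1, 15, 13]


Sorted: [1, 6, 8, 9, 10, 10, 13, 15, 15, 19, 20]
Mean = 126/11
Median = 10
Freq: {10: 2, 6: 1, 19: 1, 8: 1, 15: 2, 9: 1, 20: 1, 1: 1, 13: 1}
Mode: [10, 15]

Mean=126/11, Median=10, Mode=[10, 15]


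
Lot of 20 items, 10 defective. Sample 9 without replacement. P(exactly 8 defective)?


Hypergeometric: C(10,8)×C(10,1)/C(20,9)
= 45×10/167960 = 45/16796

P(X=8) = 45/16796 ≈ 0.27%


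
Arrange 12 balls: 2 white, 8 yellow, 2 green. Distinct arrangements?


12!/(2!×8!×2!) = 2970

2970


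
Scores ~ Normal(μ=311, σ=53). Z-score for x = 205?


z = (x - μ)/σ = (205 - 311)/53 = -2.0

z = -2.0


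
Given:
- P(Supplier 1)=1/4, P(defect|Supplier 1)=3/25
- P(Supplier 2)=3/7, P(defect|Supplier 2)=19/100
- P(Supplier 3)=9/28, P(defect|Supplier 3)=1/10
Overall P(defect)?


P(B) = Σ P(B|Aᵢ)×P(Aᵢ)
  3/25×1/4 = 3/100
  19/100×3/7 = 57/700
  1/10×9/28 = 9/280
Sum = 201/1400

P(defect) = 201/1400 ≈ 14.36%


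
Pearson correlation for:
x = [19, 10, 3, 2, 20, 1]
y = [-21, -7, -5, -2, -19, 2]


n=6, Σx=55, Σy=-52, Σxy=-866, Σx²=875, Σy²=884
r = (6×(-866) - 55×(-52))/√((6×875 - 55²)(6×884 - (-52)²))
= -2336/√(2225×2600) = -2336/√5785000 ≈ -2336/2405.2027 ≈ -0.9712

r ≈ -0.9712
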